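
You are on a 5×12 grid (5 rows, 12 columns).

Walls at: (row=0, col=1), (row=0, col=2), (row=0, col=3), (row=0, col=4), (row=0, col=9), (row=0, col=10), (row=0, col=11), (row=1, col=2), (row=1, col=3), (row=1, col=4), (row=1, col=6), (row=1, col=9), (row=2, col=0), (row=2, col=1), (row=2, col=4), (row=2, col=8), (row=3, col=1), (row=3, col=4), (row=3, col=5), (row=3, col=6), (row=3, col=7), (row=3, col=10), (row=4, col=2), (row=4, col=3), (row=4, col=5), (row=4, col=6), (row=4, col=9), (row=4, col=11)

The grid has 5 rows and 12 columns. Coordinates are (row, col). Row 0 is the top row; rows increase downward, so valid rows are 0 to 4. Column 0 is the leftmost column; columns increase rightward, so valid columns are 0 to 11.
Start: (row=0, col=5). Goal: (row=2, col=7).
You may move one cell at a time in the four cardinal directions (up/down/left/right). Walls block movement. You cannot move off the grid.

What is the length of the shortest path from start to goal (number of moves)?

Answer: Shortest path length: 4

Derivation:
BFS from (row=0, col=5) until reaching (row=2, col=7):
  Distance 0: (row=0, col=5)
  Distance 1: (row=0, col=6), (row=1, col=5)
  Distance 2: (row=0, col=7), (row=2, col=5)
  Distance 3: (row=0, col=8), (row=1, col=7), (row=2, col=6)
  Distance 4: (row=1, col=8), (row=2, col=7)  <- goal reached here
One shortest path (4 moves): (row=0, col=5) -> (row=0, col=6) -> (row=0, col=7) -> (row=1, col=7) -> (row=2, col=7)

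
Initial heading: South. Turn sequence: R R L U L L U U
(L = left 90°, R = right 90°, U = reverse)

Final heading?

Start: South
  R (right (90° clockwise)) -> West
  R (right (90° clockwise)) -> North
  L (left (90° counter-clockwise)) -> West
  U (U-turn (180°)) -> East
  L (left (90° counter-clockwise)) -> North
  L (left (90° counter-clockwise)) -> West
  U (U-turn (180°)) -> East
  U (U-turn (180°)) -> West
Final: West

Answer: Final heading: West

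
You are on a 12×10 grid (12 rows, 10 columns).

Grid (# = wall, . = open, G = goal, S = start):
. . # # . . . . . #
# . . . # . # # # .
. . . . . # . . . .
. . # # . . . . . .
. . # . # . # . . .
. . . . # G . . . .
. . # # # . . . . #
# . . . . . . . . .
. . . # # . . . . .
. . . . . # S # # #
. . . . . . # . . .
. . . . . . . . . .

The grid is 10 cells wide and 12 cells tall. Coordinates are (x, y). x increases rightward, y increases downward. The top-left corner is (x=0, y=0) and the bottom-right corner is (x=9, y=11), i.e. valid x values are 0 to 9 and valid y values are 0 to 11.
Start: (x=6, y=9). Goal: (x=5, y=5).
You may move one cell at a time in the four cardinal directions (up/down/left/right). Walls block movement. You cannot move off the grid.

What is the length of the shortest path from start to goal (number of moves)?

BFS from (x=6, y=9) until reaching (x=5, y=5):
  Distance 0: (x=6, y=9)
  Distance 1: (x=6, y=8)
  Distance 2: (x=6, y=7), (x=5, y=8), (x=7, y=8)
  Distance 3: (x=6, y=6), (x=5, y=7), (x=7, y=7), (x=8, y=8)
  Distance 4: (x=6, y=5), (x=5, y=6), (x=7, y=6), (x=4, y=7), (x=8, y=7), (x=9, y=8)
  Distance 5: (x=5, y=5), (x=7, y=5), (x=8, y=6), (x=3, y=7), (x=9, y=7)  <- goal reached here
One shortest path (5 moves): (x=6, y=9) -> (x=6, y=8) -> (x=5, y=8) -> (x=5, y=7) -> (x=5, y=6) -> (x=5, y=5)

Answer: Shortest path length: 5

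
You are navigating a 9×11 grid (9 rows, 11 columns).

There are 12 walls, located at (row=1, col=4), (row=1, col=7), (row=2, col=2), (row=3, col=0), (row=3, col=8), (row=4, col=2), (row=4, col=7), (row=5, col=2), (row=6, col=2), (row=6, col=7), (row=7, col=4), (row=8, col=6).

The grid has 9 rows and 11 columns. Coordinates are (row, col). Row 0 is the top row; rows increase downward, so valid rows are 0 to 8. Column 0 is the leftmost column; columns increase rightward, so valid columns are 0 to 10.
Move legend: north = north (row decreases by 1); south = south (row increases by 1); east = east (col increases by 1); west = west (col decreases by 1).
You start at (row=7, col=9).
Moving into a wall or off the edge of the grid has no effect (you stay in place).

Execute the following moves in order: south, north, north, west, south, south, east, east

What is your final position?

Answer: Final position: (row=8, col=10)

Derivation:
Start: (row=7, col=9)
  south (south): (row=7, col=9) -> (row=8, col=9)
  north (north): (row=8, col=9) -> (row=7, col=9)
  north (north): (row=7, col=9) -> (row=6, col=9)
  west (west): (row=6, col=9) -> (row=6, col=8)
  south (south): (row=6, col=8) -> (row=7, col=8)
  south (south): (row=7, col=8) -> (row=8, col=8)
  east (east): (row=8, col=8) -> (row=8, col=9)
  east (east): (row=8, col=9) -> (row=8, col=10)
Final: (row=8, col=10)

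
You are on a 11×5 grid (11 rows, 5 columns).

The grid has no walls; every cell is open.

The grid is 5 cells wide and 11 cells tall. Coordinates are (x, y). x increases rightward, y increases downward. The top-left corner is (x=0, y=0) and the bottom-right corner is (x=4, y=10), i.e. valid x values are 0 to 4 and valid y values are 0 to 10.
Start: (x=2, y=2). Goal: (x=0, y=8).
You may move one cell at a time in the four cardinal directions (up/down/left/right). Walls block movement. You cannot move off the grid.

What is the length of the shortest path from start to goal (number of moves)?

BFS from (x=2, y=2) until reaching (x=0, y=8):
  Distance 0: (x=2, y=2)
  Distance 1: (x=2, y=1), (x=1, y=2), (x=3, y=2), (x=2, y=3)
  Distance 2: (x=2, y=0), (x=1, y=1), (x=3, y=1), (x=0, y=2), (x=4, y=2), (x=1, y=3), (x=3, y=3), (x=2, y=4)
  Distance 3: (x=1, y=0), (x=3, y=0), (x=0, y=1), (x=4, y=1), (x=0, y=3), (x=4, y=3), (x=1, y=4), (x=3, y=4), (x=2, y=5)
  Distance 4: (x=0, y=0), (x=4, y=0), (x=0, y=4), (x=4, y=4), (x=1, y=5), (x=3, y=5), (x=2, y=6)
  Distance 5: (x=0, y=5), (x=4, y=5), (x=1, y=6), (x=3, y=6), (x=2, y=7)
  Distance 6: (x=0, y=6), (x=4, y=6), (x=1, y=7), (x=3, y=7), (x=2, y=8)
  Distance 7: (x=0, y=7), (x=4, y=7), (x=1, y=8), (x=3, y=8), (x=2, y=9)
  Distance 8: (x=0, y=8), (x=4, y=8), (x=1, y=9), (x=3, y=9), (x=2, y=10)  <- goal reached here
One shortest path (8 moves): (x=2, y=2) -> (x=1, y=2) -> (x=0, y=2) -> (x=0, y=3) -> (x=0, y=4) -> (x=0, y=5) -> (x=0, y=6) -> (x=0, y=7) -> (x=0, y=8)

Answer: Shortest path length: 8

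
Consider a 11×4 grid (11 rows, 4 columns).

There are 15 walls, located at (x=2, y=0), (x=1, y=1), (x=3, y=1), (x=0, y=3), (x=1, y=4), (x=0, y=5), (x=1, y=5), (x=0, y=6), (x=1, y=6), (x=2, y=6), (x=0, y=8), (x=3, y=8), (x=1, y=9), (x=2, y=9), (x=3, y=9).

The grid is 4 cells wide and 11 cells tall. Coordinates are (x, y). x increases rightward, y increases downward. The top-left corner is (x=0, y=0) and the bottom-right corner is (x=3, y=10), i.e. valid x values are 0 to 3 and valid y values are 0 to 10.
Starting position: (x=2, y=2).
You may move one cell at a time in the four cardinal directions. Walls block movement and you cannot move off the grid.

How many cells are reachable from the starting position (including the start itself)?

Answer: Reachable cells: 22

Derivation:
BFS flood-fill from (x=2, y=2):
  Distance 0: (x=2, y=2)
  Distance 1: (x=2, y=1), (x=1, y=2), (x=3, y=2), (x=2, y=3)
  Distance 2: (x=0, y=2), (x=1, y=3), (x=3, y=3), (x=2, y=4)
  Distance 3: (x=0, y=1), (x=3, y=4), (x=2, y=5)
  Distance 4: (x=0, y=0), (x=3, y=5)
  Distance 5: (x=1, y=0), (x=3, y=6)
  Distance 6: (x=3, y=7)
  Distance 7: (x=2, y=7)
  Distance 8: (x=1, y=7), (x=2, y=8)
  Distance 9: (x=0, y=7), (x=1, y=8)
Total reachable: 22 (grid has 29 open cells total)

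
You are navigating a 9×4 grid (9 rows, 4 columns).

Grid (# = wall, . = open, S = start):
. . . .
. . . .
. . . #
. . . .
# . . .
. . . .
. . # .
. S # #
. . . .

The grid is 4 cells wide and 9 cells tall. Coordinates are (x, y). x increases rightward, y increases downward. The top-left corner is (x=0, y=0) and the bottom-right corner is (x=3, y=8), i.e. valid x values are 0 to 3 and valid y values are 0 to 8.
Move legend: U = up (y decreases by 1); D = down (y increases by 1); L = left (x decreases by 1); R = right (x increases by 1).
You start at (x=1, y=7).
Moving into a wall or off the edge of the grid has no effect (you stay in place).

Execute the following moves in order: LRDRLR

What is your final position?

Answer: Final position: (x=2, y=8)

Derivation:
Start: (x=1, y=7)
  L (left): (x=1, y=7) -> (x=0, y=7)
  R (right): (x=0, y=7) -> (x=1, y=7)
  D (down): (x=1, y=7) -> (x=1, y=8)
  R (right): (x=1, y=8) -> (x=2, y=8)
  L (left): (x=2, y=8) -> (x=1, y=8)
  R (right): (x=1, y=8) -> (x=2, y=8)
Final: (x=2, y=8)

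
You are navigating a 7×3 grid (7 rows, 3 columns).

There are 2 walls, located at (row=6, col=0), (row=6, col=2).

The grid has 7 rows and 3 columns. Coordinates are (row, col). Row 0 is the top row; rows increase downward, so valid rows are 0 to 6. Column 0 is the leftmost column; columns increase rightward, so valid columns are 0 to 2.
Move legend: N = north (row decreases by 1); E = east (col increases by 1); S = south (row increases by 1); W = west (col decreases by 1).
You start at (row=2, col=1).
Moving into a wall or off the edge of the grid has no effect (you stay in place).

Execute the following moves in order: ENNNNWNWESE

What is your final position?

Start: (row=2, col=1)
  E (east): (row=2, col=1) -> (row=2, col=2)
  N (north): (row=2, col=2) -> (row=1, col=2)
  N (north): (row=1, col=2) -> (row=0, col=2)
  N (north): blocked, stay at (row=0, col=2)
  N (north): blocked, stay at (row=0, col=2)
  W (west): (row=0, col=2) -> (row=0, col=1)
  N (north): blocked, stay at (row=0, col=1)
  W (west): (row=0, col=1) -> (row=0, col=0)
  E (east): (row=0, col=0) -> (row=0, col=1)
  S (south): (row=0, col=1) -> (row=1, col=1)
  E (east): (row=1, col=1) -> (row=1, col=2)
Final: (row=1, col=2)

Answer: Final position: (row=1, col=2)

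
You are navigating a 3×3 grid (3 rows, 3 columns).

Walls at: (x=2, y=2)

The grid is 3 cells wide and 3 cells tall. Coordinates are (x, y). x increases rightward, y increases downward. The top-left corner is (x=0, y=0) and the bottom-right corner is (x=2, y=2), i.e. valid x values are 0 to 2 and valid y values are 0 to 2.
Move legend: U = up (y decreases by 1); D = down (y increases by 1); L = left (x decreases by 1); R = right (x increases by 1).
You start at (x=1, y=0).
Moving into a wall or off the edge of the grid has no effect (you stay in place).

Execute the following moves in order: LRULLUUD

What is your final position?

Answer: Final position: (x=0, y=1)

Derivation:
Start: (x=1, y=0)
  L (left): (x=1, y=0) -> (x=0, y=0)
  R (right): (x=0, y=0) -> (x=1, y=0)
  U (up): blocked, stay at (x=1, y=0)
  L (left): (x=1, y=0) -> (x=0, y=0)
  L (left): blocked, stay at (x=0, y=0)
  U (up): blocked, stay at (x=0, y=0)
  U (up): blocked, stay at (x=0, y=0)
  D (down): (x=0, y=0) -> (x=0, y=1)
Final: (x=0, y=1)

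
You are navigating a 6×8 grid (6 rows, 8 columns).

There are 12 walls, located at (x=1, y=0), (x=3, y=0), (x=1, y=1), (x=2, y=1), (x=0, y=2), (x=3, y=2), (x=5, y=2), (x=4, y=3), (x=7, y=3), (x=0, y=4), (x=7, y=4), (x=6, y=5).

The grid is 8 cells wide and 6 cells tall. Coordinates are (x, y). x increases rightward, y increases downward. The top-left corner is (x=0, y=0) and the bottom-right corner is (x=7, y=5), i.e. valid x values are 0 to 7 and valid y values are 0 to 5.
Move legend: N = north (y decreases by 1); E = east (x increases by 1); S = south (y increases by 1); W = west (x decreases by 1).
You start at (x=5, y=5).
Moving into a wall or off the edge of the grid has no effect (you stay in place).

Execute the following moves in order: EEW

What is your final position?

Start: (x=5, y=5)
  E (east): blocked, stay at (x=5, y=5)
  E (east): blocked, stay at (x=5, y=5)
  W (west): (x=5, y=5) -> (x=4, y=5)
Final: (x=4, y=5)

Answer: Final position: (x=4, y=5)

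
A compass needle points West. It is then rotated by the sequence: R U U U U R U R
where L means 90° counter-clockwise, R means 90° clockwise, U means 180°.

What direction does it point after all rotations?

Answer: Final heading: North

Derivation:
Start: West
  R (right (90° clockwise)) -> North
  U (U-turn (180°)) -> South
  U (U-turn (180°)) -> North
  U (U-turn (180°)) -> South
  U (U-turn (180°)) -> North
  R (right (90° clockwise)) -> East
  U (U-turn (180°)) -> West
  R (right (90° clockwise)) -> North
Final: North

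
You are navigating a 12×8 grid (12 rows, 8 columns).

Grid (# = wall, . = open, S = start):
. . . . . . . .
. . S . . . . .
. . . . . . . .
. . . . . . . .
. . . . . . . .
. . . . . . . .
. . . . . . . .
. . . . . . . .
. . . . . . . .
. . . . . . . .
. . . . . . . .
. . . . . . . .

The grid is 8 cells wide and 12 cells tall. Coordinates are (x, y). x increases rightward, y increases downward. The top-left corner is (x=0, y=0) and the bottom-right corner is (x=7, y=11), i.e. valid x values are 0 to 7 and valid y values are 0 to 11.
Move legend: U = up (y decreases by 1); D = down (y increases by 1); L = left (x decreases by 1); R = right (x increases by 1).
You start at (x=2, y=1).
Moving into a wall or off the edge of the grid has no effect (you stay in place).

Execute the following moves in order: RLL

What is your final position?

Start: (x=2, y=1)
  R (right): (x=2, y=1) -> (x=3, y=1)
  L (left): (x=3, y=1) -> (x=2, y=1)
  L (left): (x=2, y=1) -> (x=1, y=1)
Final: (x=1, y=1)

Answer: Final position: (x=1, y=1)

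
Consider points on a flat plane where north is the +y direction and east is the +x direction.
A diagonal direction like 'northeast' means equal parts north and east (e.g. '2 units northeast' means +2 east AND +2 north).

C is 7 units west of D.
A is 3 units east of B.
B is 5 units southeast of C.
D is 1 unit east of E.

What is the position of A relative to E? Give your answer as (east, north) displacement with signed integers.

Answer: A is at (east=2, north=-5) relative to E.

Derivation:
Place E at the origin (east=0, north=0).
  D is 1 unit east of E: delta (east=+1, north=+0); D at (east=1, north=0).
  C is 7 units west of D: delta (east=-7, north=+0); C at (east=-6, north=0).
  B is 5 units southeast of C: delta (east=+5, north=-5); B at (east=-1, north=-5).
  A is 3 units east of B: delta (east=+3, north=+0); A at (east=2, north=-5).
Therefore A relative to E: (east=2, north=-5).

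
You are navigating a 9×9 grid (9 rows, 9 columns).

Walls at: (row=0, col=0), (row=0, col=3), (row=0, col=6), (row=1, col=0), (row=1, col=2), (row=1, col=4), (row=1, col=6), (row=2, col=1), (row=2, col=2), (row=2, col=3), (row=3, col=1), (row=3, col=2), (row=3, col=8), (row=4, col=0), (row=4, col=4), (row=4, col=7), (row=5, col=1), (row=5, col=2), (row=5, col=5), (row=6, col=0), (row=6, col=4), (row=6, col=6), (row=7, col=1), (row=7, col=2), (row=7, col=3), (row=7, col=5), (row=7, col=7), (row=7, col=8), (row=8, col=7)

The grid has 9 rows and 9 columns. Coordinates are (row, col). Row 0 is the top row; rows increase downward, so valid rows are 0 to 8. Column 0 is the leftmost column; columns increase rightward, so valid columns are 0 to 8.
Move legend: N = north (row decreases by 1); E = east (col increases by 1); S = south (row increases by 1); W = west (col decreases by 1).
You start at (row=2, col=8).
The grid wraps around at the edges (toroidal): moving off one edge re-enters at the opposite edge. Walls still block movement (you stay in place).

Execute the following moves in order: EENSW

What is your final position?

Start: (row=2, col=8)
  E (east): (row=2, col=8) -> (row=2, col=0)
  E (east): blocked, stay at (row=2, col=0)
  N (north): blocked, stay at (row=2, col=0)
  S (south): (row=2, col=0) -> (row=3, col=0)
  W (west): blocked, stay at (row=3, col=0)
Final: (row=3, col=0)

Answer: Final position: (row=3, col=0)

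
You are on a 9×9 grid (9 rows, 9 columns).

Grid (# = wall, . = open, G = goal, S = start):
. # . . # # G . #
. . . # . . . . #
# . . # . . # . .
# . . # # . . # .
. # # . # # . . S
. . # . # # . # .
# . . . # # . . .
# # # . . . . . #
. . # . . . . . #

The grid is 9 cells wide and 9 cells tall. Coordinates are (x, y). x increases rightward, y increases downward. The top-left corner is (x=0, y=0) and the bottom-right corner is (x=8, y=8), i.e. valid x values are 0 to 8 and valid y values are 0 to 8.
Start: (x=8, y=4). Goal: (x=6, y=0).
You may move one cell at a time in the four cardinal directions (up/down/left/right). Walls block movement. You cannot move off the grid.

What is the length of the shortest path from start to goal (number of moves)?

BFS from (x=8, y=4) until reaching (x=6, y=0):
  Distance 0: (x=8, y=4)
  Distance 1: (x=8, y=3), (x=7, y=4), (x=8, y=5)
  Distance 2: (x=8, y=2), (x=6, y=4), (x=8, y=6)
  Distance 3: (x=7, y=2), (x=6, y=3), (x=6, y=5), (x=7, y=6)
  Distance 4: (x=7, y=1), (x=5, y=3), (x=6, y=6), (x=7, y=7)
  Distance 5: (x=7, y=0), (x=6, y=1), (x=5, y=2), (x=6, y=7), (x=7, y=8)
  Distance 6: (x=6, y=0), (x=5, y=1), (x=4, y=2), (x=5, y=7), (x=6, y=8)  <- goal reached here
One shortest path (6 moves): (x=8, y=4) -> (x=8, y=3) -> (x=8, y=2) -> (x=7, y=2) -> (x=7, y=1) -> (x=6, y=1) -> (x=6, y=0)

Answer: Shortest path length: 6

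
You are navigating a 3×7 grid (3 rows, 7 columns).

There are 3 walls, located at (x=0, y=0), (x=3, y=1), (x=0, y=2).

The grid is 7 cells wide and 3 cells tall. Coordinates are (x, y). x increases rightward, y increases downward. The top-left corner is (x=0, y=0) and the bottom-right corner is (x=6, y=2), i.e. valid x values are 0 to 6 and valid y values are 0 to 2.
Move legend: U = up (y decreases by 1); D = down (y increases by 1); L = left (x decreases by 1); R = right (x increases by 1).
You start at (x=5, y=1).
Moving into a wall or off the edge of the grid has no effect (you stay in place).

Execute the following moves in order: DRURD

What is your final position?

Answer: Final position: (x=6, y=2)

Derivation:
Start: (x=5, y=1)
  D (down): (x=5, y=1) -> (x=5, y=2)
  R (right): (x=5, y=2) -> (x=6, y=2)
  U (up): (x=6, y=2) -> (x=6, y=1)
  R (right): blocked, stay at (x=6, y=1)
  D (down): (x=6, y=1) -> (x=6, y=2)
Final: (x=6, y=2)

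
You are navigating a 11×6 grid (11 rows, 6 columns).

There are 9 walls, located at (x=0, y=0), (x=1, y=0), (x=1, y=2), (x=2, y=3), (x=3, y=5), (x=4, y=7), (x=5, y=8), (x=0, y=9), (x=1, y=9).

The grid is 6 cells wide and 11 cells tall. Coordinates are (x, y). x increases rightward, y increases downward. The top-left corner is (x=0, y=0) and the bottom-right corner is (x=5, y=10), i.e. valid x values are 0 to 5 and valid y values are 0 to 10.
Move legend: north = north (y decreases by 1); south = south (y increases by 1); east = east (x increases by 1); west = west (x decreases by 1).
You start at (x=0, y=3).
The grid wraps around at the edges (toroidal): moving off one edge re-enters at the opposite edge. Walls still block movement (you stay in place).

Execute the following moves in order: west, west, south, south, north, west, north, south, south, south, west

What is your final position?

Start: (x=0, y=3)
  west (west): (x=0, y=3) -> (x=5, y=3)
  west (west): (x=5, y=3) -> (x=4, y=3)
  south (south): (x=4, y=3) -> (x=4, y=4)
  south (south): (x=4, y=4) -> (x=4, y=5)
  north (north): (x=4, y=5) -> (x=4, y=4)
  west (west): (x=4, y=4) -> (x=3, y=4)
  north (north): (x=3, y=4) -> (x=3, y=3)
  south (south): (x=3, y=3) -> (x=3, y=4)
  south (south): blocked, stay at (x=3, y=4)
  south (south): blocked, stay at (x=3, y=4)
  west (west): (x=3, y=4) -> (x=2, y=4)
Final: (x=2, y=4)

Answer: Final position: (x=2, y=4)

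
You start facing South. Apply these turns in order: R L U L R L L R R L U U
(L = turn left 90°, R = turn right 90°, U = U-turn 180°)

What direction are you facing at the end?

Start: South
  R (right (90° clockwise)) -> West
  L (left (90° counter-clockwise)) -> South
  U (U-turn (180°)) -> North
  L (left (90° counter-clockwise)) -> West
  R (right (90° clockwise)) -> North
  L (left (90° counter-clockwise)) -> West
  L (left (90° counter-clockwise)) -> South
  R (right (90° clockwise)) -> West
  R (right (90° clockwise)) -> North
  L (left (90° counter-clockwise)) -> West
  U (U-turn (180°)) -> East
  U (U-turn (180°)) -> West
Final: West

Answer: Final heading: West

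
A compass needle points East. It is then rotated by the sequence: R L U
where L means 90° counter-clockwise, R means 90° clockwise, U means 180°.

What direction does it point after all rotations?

Answer: Final heading: West

Derivation:
Start: East
  R (right (90° clockwise)) -> South
  L (left (90° counter-clockwise)) -> East
  U (U-turn (180°)) -> West
Final: West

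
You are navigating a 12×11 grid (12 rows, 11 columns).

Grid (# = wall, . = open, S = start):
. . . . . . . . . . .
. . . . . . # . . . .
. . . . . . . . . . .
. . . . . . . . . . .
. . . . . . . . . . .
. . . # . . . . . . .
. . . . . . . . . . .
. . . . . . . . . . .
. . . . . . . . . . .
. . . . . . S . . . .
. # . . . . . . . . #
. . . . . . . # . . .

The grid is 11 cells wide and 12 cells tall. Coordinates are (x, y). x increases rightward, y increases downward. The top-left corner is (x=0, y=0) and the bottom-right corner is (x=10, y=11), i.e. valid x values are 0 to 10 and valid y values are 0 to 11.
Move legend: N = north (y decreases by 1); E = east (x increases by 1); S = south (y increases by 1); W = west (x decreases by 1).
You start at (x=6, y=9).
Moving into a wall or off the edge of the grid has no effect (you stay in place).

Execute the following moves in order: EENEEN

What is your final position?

Answer: Final position: (x=10, y=7)

Derivation:
Start: (x=6, y=9)
  E (east): (x=6, y=9) -> (x=7, y=9)
  E (east): (x=7, y=9) -> (x=8, y=9)
  N (north): (x=8, y=9) -> (x=8, y=8)
  E (east): (x=8, y=8) -> (x=9, y=8)
  E (east): (x=9, y=8) -> (x=10, y=8)
  N (north): (x=10, y=8) -> (x=10, y=7)
Final: (x=10, y=7)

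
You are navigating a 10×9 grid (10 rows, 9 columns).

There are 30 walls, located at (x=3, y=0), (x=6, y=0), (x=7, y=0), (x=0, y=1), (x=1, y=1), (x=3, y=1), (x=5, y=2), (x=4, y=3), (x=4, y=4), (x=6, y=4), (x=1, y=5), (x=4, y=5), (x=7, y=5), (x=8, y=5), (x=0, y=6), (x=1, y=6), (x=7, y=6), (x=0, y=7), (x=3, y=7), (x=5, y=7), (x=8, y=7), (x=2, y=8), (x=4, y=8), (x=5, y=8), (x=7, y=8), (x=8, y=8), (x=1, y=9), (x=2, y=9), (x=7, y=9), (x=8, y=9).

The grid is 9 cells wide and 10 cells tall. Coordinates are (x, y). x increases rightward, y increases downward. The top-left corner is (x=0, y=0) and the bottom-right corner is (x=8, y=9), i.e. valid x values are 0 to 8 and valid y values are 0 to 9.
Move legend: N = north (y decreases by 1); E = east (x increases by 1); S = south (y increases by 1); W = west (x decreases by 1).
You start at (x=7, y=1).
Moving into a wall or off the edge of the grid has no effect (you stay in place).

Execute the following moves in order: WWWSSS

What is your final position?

Answer: Final position: (x=4, y=2)

Derivation:
Start: (x=7, y=1)
  W (west): (x=7, y=1) -> (x=6, y=1)
  W (west): (x=6, y=1) -> (x=5, y=1)
  W (west): (x=5, y=1) -> (x=4, y=1)
  S (south): (x=4, y=1) -> (x=4, y=2)
  S (south): blocked, stay at (x=4, y=2)
  S (south): blocked, stay at (x=4, y=2)
Final: (x=4, y=2)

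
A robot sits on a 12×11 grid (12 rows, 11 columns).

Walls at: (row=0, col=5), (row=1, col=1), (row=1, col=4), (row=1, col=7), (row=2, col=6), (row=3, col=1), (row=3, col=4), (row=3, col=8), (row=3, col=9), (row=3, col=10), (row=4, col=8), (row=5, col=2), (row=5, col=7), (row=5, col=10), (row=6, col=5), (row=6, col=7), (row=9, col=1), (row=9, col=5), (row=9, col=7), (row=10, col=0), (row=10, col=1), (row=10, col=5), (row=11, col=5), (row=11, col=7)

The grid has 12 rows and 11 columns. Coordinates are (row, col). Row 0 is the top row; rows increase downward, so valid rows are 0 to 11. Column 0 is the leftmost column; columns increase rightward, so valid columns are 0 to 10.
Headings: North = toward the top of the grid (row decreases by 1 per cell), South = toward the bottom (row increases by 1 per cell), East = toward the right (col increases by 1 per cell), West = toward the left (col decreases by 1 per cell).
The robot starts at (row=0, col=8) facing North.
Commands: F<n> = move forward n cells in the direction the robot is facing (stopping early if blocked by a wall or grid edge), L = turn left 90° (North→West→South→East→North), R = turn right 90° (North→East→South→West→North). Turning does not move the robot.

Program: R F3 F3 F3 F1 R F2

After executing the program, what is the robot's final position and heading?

Answer: Final position: (row=2, col=10), facing South

Derivation:
Start: (row=0, col=8), facing North
  R: turn right, now facing East
  F3: move forward 2/3 (blocked), now at (row=0, col=10)
  F3: move forward 0/3 (blocked), now at (row=0, col=10)
  F3: move forward 0/3 (blocked), now at (row=0, col=10)
  F1: move forward 0/1 (blocked), now at (row=0, col=10)
  R: turn right, now facing South
  F2: move forward 2, now at (row=2, col=10)
Final: (row=2, col=10), facing South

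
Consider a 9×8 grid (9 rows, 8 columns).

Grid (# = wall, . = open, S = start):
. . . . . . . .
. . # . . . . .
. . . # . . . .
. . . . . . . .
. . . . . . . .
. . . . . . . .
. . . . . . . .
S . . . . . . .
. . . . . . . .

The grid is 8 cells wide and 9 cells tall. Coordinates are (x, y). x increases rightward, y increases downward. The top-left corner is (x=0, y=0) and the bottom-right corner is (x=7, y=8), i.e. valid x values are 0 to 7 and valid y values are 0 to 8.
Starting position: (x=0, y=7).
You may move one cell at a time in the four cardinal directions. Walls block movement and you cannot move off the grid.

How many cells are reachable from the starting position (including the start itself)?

BFS flood-fill from (x=0, y=7):
  Distance 0: (x=0, y=7)
  Distance 1: (x=0, y=6), (x=1, y=7), (x=0, y=8)
  Distance 2: (x=0, y=5), (x=1, y=6), (x=2, y=7), (x=1, y=8)
  Distance 3: (x=0, y=4), (x=1, y=5), (x=2, y=6), (x=3, y=7), (x=2, y=8)
  Distance 4: (x=0, y=3), (x=1, y=4), (x=2, y=5), (x=3, y=6), (x=4, y=7), (x=3, y=8)
  Distance 5: (x=0, y=2), (x=1, y=3), (x=2, y=4), (x=3, y=5), (x=4, y=6), (x=5, y=7), (x=4, y=8)
  Distance 6: (x=0, y=1), (x=1, y=2), (x=2, y=3), (x=3, y=4), (x=4, y=5), (x=5, y=6), (x=6, y=7), (x=5, y=8)
  Distance 7: (x=0, y=0), (x=1, y=1), (x=2, y=2), (x=3, y=3), (x=4, y=4), (x=5, y=5), (x=6, y=6), (x=7, y=7), (x=6, y=8)
  Distance 8: (x=1, y=0), (x=4, y=3), (x=5, y=4), (x=6, y=5), (x=7, y=6), (x=7, y=8)
  Distance 9: (x=2, y=0), (x=4, y=2), (x=5, y=3), (x=6, y=4), (x=7, y=5)
  Distance 10: (x=3, y=0), (x=4, y=1), (x=5, y=2), (x=6, y=3), (x=7, y=4)
  Distance 11: (x=4, y=0), (x=3, y=1), (x=5, y=1), (x=6, y=2), (x=7, y=3)
  Distance 12: (x=5, y=0), (x=6, y=1), (x=7, y=2)
  Distance 13: (x=6, y=0), (x=7, y=1)
  Distance 14: (x=7, y=0)
Total reachable: 70 (grid has 70 open cells total)

Answer: Reachable cells: 70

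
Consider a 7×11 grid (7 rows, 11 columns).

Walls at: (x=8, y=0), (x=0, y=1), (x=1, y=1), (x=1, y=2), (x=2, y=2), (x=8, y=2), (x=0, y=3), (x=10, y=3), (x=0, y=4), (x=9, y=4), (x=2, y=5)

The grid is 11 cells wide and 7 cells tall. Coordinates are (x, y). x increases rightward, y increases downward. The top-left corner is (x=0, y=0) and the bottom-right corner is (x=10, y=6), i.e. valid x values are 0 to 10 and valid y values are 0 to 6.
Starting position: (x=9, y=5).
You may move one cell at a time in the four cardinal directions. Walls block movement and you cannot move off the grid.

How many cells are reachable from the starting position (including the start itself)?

BFS flood-fill from (x=9, y=5):
  Distance 0: (x=9, y=5)
  Distance 1: (x=8, y=5), (x=10, y=5), (x=9, y=6)
  Distance 2: (x=8, y=4), (x=10, y=4), (x=7, y=5), (x=8, y=6), (x=10, y=6)
  Distance 3: (x=8, y=3), (x=7, y=4), (x=6, y=5), (x=7, y=6)
  Distance 4: (x=7, y=3), (x=9, y=3), (x=6, y=4), (x=5, y=5), (x=6, y=6)
  Distance 5: (x=7, y=2), (x=9, y=2), (x=6, y=3), (x=5, y=4), (x=4, y=5), (x=5, y=6)
  Distance 6: (x=7, y=1), (x=9, y=1), (x=6, y=2), (x=10, y=2), (x=5, y=3), (x=4, y=4), (x=3, y=5), (x=4, y=6)
  Distance 7: (x=7, y=0), (x=9, y=0), (x=6, y=1), (x=8, y=1), (x=10, y=1), (x=5, y=2), (x=4, y=3), (x=3, y=4), (x=3, y=6)
  Distance 8: (x=6, y=0), (x=10, y=0), (x=5, y=1), (x=4, y=2), (x=3, y=3), (x=2, y=4), (x=2, y=6)
  Distance 9: (x=5, y=0), (x=4, y=1), (x=3, y=2), (x=2, y=3), (x=1, y=4), (x=1, y=6)
  Distance 10: (x=4, y=0), (x=3, y=1), (x=1, y=3), (x=1, y=5), (x=0, y=6)
  Distance 11: (x=3, y=0), (x=2, y=1), (x=0, y=5)
  Distance 12: (x=2, y=0)
  Distance 13: (x=1, y=0)
  Distance 14: (x=0, y=0)
Total reachable: 65 (grid has 66 open cells total)

Answer: Reachable cells: 65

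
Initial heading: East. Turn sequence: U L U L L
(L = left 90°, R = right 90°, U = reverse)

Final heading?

Answer: Final heading: South

Derivation:
Start: East
  U (U-turn (180°)) -> West
  L (left (90° counter-clockwise)) -> South
  U (U-turn (180°)) -> North
  L (left (90° counter-clockwise)) -> West
  L (left (90° counter-clockwise)) -> South
Final: South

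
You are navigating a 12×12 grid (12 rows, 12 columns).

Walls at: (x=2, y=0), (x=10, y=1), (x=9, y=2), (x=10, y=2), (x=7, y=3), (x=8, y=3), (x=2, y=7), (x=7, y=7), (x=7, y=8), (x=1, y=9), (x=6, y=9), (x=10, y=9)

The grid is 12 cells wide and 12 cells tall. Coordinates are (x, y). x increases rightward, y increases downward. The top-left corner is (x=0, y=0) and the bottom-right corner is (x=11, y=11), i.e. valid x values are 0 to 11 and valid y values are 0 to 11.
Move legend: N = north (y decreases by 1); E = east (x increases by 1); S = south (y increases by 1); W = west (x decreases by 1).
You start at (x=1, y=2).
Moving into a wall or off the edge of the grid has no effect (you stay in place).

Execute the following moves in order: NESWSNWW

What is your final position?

Answer: Final position: (x=0, y=2)

Derivation:
Start: (x=1, y=2)
  N (north): (x=1, y=2) -> (x=1, y=1)
  E (east): (x=1, y=1) -> (x=2, y=1)
  S (south): (x=2, y=1) -> (x=2, y=2)
  W (west): (x=2, y=2) -> (x=1, y=2)
  S (south): (x=1, y=2) -> (x=1, y=3)
  N (north): (x=1, y=3) -> (x=1, y=2)
  W (west): (x=1, y=2) -> (x=0, y=2)
  W (west): blocked, stay at (x=0, y=2)
Final: (x=0, y=2)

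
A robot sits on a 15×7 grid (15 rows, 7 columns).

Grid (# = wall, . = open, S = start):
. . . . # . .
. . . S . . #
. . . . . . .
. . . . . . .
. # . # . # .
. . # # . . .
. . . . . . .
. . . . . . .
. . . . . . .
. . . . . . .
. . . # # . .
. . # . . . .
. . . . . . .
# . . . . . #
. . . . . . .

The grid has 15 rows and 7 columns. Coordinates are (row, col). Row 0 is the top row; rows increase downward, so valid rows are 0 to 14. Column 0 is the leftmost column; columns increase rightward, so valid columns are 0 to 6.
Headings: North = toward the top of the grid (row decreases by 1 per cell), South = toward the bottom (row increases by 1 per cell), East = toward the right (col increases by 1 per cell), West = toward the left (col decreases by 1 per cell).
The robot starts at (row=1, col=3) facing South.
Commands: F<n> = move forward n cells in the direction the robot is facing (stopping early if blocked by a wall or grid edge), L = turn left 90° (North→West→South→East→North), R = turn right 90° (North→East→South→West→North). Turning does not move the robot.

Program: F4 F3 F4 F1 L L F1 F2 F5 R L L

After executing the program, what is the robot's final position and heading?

Start: (row=1, col=3), facing South
  F4: move forward 2/4 (blocked), now at (row=3, col=3)
  F3: move forward 0/3 (blocked), now at (row=3, col=3)
  F4: move forward 0/4 (blocked), now at (row=3, col=3)
  F1: move forward 0/1 (blocked), now at (row=3, col=3)
  L: turn left, now facing East
  L: turn left, now facing North
  F1: move forward 1, now at (row=2, col=3)
  F2: move forward 2, now at (row=0, col=3)
  F5: move forward 0/5 (blocked), now at (row=0, col=3)
  R: turn right, now facing East
  L: turn left, now facing North
  L: turn left, now facing West
Final: (row=0, col=3), facing West

Answer: Final position: (row=0, col=3), facing West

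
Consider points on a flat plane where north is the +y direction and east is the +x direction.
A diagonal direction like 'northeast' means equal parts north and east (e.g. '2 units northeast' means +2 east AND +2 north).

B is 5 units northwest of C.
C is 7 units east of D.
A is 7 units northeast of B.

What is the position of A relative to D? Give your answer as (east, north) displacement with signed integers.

Place D at the origin (east=0, north=0).
  C is 7 units east of D: delta (east=+7, north=+0); C at (east=7, north=0).
  B is 5 units northwest of C: delta (east=-5, north=+5); B at (east=2, north=5).
  A is 7 units northeast of B: delta (east=+7, north=+7); A at (east=9, north=12).
Therefore A relative to D: (east=9, north=12).

Answer: A is at (east=9, north=12) relative to D.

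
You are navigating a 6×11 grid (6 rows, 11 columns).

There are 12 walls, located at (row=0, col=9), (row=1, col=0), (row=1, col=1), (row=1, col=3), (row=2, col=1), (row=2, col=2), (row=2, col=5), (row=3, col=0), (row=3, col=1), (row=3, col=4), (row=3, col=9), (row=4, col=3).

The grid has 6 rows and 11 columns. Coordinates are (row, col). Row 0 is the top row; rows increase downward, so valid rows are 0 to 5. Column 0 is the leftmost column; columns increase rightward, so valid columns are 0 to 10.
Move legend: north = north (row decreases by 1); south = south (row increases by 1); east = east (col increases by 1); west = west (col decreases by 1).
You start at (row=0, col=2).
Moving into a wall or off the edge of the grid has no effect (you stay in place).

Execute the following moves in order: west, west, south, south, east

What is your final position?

Answer: Final position: (row=0, col=1)

Derivation:
Start: (row=0, col=2)
  west (west): (row=0, col=2) -> (row=0, col=1)
  west (west): (row=0, col=1) -> (row=0, col=0)
  south (south): blocked, stay at (row=0, col=0)
  south (south): blocked, stay at (row=0, col=0)
  east (east): (row=0, col=0) -> (row=0, col=1)
Final: (row=0, col=1)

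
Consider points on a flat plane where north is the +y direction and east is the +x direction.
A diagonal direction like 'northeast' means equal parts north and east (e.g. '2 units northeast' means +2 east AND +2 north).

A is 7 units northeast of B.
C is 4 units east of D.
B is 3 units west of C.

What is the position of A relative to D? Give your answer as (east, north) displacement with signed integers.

Answer: A is at (east=8, north=7) relative to D.

Derivation:
Place D at the origin (east=0, north=0).
  C is 4 units east of D: delta (east=+4, north=+0); C at (east=4, north=0).
  B is 3 units west of C: delta (east=-3, north=+0); B at (east=1, north=0).
  A is 7 units northeast of B: delta (east=+7, north=+7); A at (east=8, north=7).
Therefore A relative to D: (east=8, north=7).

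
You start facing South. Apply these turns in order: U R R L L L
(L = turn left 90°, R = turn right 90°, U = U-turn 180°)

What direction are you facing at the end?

Answer: Final heading: West

Derivation:
Start: South
  U (U-turn (180°)) -> North
  R (right (90° clockwise)) -> East
  R (right (90° clockwise)) -> South
  L (left (90° counter-clockwise)) -> East
  L (left (90° counter-clockwise)) -> North
  L (left (90° counter-clockwise)) -> West
Final: West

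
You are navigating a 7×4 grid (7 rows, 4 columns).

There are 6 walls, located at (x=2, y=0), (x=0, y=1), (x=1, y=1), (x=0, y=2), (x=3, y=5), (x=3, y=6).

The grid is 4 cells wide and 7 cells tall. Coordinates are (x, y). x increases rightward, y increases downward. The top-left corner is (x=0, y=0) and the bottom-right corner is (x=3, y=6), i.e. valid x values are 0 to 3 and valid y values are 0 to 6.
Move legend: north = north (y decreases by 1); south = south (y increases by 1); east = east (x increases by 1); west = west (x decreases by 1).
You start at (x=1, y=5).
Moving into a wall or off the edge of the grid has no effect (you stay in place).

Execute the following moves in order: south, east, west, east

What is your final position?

Answer: Final position: (x=2, y=6)

Derivation:
Start: (x=1, y=5)
  south (south): (x=1, y=5) -> (x=1, y=6)
  east (east): (x=1, y=6) -> (x=2, y=6)
  west (west): (x=2, y=6) -> (x=1, y=6)
  east (east): (x=1, y=6) -> (x=2, y=6)
Final: (x=2, y=6)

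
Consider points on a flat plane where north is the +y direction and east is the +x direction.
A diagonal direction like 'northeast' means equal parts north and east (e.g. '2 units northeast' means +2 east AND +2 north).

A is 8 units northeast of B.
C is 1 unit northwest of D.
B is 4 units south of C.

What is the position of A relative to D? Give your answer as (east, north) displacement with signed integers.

Place D at the origin (east=0, north=0).
  C is 1 unit northwest of D: delta (east=-1, north=+1); C at (east=-1, north=1).
  B is 4 units south of C: delta (east=+0, north=-4); B at (east=-1, north=-3).
  A is 8 units northeast of B: delta (east=+8, north=+8); A at (east=7, north=5).
Therefore A relative to D: (east=7, north=5).

Answer: A is at (east=7, north=5) relative to D.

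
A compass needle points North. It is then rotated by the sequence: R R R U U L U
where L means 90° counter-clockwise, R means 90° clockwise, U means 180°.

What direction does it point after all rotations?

Start: North
  R (right (90° clockwise)) -> East
  R (right (90° clockwise)) -> South
  R (right (90° clockwise)) -> West
  U (U-turn (180°)) -> East
  U (U-turn (180°)) -> West
  L (left (90° counter-clockwise)) -> South
  U (U-turn (180°)) -> North
Final: North

Answer: Final heading: North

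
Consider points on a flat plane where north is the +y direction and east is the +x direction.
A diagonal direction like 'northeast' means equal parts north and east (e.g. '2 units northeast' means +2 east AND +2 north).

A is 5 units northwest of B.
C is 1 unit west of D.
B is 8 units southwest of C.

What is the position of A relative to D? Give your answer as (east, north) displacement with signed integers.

Answer: A is at (east=-14, north=-3) relative to D.

Derivation:
Place D at the origin (east=0, north=0).
  C is 1 unit west of D: delta (east=-1, north=+0); C at (east=-1, north=0).
  B is 8 units southwest of C: delta (east=-8, north=-8); B at (east=-9, north=-8).
  A is 5 units northwest of B: delta (east=-5, north=+5); A at (east=-14, north=-3).
Therefore A relative to D: (east=-14, north=-3).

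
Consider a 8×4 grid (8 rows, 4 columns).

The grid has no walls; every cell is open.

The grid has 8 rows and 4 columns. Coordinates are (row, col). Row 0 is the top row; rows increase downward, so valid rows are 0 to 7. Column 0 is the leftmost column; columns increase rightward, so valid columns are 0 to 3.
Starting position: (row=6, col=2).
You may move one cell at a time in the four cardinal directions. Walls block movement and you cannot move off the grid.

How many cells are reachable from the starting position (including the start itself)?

Answer: Reachable cells: 32

Derivation:
BFS flood-fill from (row=6, col=2):
  Distance 0: (row=6, col=2)
  Distance 1: (row=5, col=2), (row=6, col=1), (row=6, col=3), (row=7, col=2)
  Distance 2: (row=4, col=2), (row=5, col=1), (row=5, col=3), (row=6, col=0), (row=7, col=1), (row=7, col=3)
  Distance 3: (row=3, col=2), (row=4, col=1), (row=4, col=3), (row=5, col=0), (row=7, col=0)
  Distance 4: (row=2, col=2), (row=3, col=1), (row=3, col=3), (row=4, col=0)
  Distance 5: (row=1, col=2), (row=2, col=1), (row=2, col=3), (row=3, col=0)
  Distance 6: (row=0, col=2), (row=1, col=1), (row=1, col=3), (row=2, col=0)
  Distance 7: (row=0, col=1), (row=0, col=3), (row=1, col=0)
  Distance 8: (row=0, col=0)
Total reachable: 32 (grid has 32 open cells total)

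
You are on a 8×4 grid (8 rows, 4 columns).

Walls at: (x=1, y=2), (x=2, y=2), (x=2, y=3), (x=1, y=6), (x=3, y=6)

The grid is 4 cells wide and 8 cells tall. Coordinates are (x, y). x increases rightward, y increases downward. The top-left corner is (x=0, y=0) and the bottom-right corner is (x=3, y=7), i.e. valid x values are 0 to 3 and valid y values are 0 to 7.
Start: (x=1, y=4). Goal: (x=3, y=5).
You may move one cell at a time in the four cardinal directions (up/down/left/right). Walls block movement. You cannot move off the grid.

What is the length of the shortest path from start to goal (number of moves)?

Answer: Shortest path length: 3

Derivation:
BFS from (x=1, y=4) until reaching (x=3, y=5):
  Distance 0: (x=1, y=4)
  Distance 1: (x=1, y=3), (x=0, y=4), (x=2, y=4), (x=1, y=5)
  Distance 2: (x=0, y=3), (x=3, y=4), (x=0, y=5), (x=2, y=5)
  Distance 3: (x=0, y=2), (x=3, y=3), (x=3, y=5), (x=0, y=6), (x=2, y=6)  <- goal reached here
One shortest path (3 moves): (x=1, y=4) -> (x=2, y=4) -> (x=3, y=4) -> (x=3, y=5)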